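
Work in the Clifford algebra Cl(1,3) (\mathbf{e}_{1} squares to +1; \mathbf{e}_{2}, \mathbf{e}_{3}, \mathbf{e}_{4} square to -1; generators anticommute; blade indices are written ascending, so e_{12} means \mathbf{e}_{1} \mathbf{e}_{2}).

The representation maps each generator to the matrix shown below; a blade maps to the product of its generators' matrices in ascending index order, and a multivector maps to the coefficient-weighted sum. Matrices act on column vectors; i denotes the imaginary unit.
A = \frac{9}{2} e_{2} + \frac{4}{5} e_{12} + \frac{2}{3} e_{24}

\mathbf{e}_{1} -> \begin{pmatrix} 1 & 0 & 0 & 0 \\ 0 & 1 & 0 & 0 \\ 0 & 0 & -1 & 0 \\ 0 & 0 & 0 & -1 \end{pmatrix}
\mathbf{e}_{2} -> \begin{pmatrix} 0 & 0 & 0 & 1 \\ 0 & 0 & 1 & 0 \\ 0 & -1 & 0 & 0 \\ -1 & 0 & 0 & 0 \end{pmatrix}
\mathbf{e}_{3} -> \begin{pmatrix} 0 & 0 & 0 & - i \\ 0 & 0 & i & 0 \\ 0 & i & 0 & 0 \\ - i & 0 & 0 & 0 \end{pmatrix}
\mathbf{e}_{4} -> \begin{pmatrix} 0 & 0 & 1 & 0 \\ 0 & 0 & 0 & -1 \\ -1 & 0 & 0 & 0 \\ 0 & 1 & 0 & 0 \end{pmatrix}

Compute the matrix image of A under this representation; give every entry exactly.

Bivector images (products of the table entries): rho(e_{12}) = rho(\mathbf{e}_{1})rho(\mathbf{e}_{2}) = \begin{pmatrix} 0 & 0 & 0 & 1 \\ 0 & 0 & 1 & 0 \\ 0 & 1 & 0 & 0 \\ 1 & 0 & 0 & 0 \end{pmatrix}; rho(e_{24}) = rho(\mathbf{e}_{2})rho(\mathbf{e}_{4}) = \begin{pmatrix} 0 & 1 & 0 & 0 \\ -1 & 0 & 0 & 0 \\ 0 & 0 & 0 & 1 \\ 0 & 0 & -1 & 0 \end{pmatrix}.
M = (\frac{9}{2})*rho(e_{2}) + (\frac{4}{5})*rho(e_{12}) + (\frac{2}{3})*rho(e_{24}), summed entrywise:
Answer: \begin{pmatrix} 0 & \frac{2}{3} & 0 & \frac{53}{10} \\ - \frac{2}{3} & 0 & \frac{53}{10} & 0 \\ 0 & - \frac{37}{10} & 0 & \frac{2}{3} \\ - \frac{37}{10} & 0 & - \frac{2}{3} & 0 \end{pmatrix}


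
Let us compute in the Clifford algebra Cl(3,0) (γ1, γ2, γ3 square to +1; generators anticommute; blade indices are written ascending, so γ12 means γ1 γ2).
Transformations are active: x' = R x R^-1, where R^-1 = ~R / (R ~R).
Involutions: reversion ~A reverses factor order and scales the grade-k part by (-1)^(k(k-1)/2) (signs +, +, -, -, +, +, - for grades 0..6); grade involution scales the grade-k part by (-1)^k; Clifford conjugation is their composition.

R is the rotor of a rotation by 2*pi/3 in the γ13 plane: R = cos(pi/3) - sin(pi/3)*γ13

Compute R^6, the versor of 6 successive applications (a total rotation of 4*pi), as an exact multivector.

Rotor phase runs at HALF the rotation angle; powers of one rotor simply add phase, so after 6 steps in γ13 the phase is 6*pi/3 = 2*pi and R^6 = cos(2*pi) - sin(2*pi)*γ13.
cos(2*pi) = 1 and sin(2*pi) = 0, so R^6 = 1. The total rotation 4*pi is 2 full turns, so every vector returns to itself, yet the rotor is +1, back on the identity sheet (an even number of 2*pi turns).
Answer: 1


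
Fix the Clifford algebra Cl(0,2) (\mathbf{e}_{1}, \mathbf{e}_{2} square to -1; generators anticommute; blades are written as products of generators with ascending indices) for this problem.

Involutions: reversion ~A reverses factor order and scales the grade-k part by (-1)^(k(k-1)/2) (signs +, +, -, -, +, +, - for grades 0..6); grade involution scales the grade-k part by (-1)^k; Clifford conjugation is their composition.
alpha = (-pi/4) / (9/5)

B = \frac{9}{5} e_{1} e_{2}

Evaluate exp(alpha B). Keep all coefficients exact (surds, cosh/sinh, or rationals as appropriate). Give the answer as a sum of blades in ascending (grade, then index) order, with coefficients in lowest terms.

B^2 = (\frac{9}{5})^2*(e_{1} e_{2})^2 = \frac{81}{25}*(-1) = -\frac{81}{25} (a basis 2-blade squares to minus the product of its generators' squares).
B^2 = -\frac{81}{25} — the negative square puts this in the circular regime; l = \frac{9}{5}, alpha*l = - \frac{\pi}{4}, so exp(alpha B) = cos(- \frac{\pi}{4}) + (sin(- \frac{\pi}{4})/(\frac{9}{5}))*B = \frac{\sqrt{2}}{2} + (- \frac{5 \sqrt{2}}{18})*B.
Answer: \frac{\sqrt{2}}{2} - \frac{\sqrt{2}}{2} e_{1} e_{2}


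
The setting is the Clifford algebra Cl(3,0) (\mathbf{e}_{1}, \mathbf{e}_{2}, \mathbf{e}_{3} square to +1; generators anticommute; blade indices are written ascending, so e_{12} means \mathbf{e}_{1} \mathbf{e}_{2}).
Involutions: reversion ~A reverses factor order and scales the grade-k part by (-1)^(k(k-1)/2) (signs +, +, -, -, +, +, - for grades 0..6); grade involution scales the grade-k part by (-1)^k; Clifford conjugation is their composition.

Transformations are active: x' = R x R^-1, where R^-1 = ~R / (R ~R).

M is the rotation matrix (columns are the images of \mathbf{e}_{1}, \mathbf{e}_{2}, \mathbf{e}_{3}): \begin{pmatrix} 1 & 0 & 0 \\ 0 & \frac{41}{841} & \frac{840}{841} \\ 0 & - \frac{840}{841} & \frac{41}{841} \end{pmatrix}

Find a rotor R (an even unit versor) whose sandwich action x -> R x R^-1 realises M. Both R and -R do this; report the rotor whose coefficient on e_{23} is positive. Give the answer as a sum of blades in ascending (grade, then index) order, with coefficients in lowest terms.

Method: write R = a + b12*e_{12} + b13*e_{13} + b23*e_{23} with a^2 + b12^2 + b13^2 + b23^2 = 1 (so R^-1 = ~R). Expanding the columns R e_j ~R gives tr M = 4a^2 - 1 and, from the antisymmetric part, M21 - M12 = -4a*b12, M13 - M31 = 4a*b13, M32 - M23 = -4a*b23.
Here tr M = \frac{923}{841}, so a^2 = (1 + tr M)/4 = \frac{441}{841} and a = ±\frac{21}{29}. Taking a = \frac{21}{29}: M21 - M12 = 0, M13 - M31 = 0, M32 - M23 = -\frac{1680}{841}, giving b12 = 0, b13 = 0, b23 = \frac{20}{29}, i.e. R = \frac{21}{29} + \frac{20}{29} e_{23}.
Its e_{23} coefficient is already positive.
Answer: \frac{21}{29} + \frac{20}{29} e_{23}. Note: both R and -R realise this M (trace \frac{923}{841}); the covering map identifies them, and the e_{23}-coefficient sign is the tie-breaker.


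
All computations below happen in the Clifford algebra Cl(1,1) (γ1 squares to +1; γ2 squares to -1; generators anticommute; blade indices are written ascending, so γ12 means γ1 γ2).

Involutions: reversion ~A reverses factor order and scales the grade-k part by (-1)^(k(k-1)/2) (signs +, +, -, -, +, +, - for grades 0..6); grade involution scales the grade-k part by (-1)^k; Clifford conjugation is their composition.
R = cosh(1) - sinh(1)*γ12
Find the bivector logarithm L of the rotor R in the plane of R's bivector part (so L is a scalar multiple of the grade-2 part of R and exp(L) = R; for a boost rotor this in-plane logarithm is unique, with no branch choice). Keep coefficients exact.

The scalar part of R is cosh(1), so cosh pins the rapidity up to sign — the sign comes from the bivector part; dividing that part by sinh of the rapidity yields the plane, and the in-plane L = rapidity * plane is unique because the two sign choices cancel.
Concretely: cosh(rapidity) = cosh(1) gives rapidity = ±1, and since rapidity/sinh(rapidity) is even the sign is immaterial: L = (rapidity/sinh(rapidity)) * <R>_2 = (1/sinh(1)) * <R>_2.
Answer: -γ12


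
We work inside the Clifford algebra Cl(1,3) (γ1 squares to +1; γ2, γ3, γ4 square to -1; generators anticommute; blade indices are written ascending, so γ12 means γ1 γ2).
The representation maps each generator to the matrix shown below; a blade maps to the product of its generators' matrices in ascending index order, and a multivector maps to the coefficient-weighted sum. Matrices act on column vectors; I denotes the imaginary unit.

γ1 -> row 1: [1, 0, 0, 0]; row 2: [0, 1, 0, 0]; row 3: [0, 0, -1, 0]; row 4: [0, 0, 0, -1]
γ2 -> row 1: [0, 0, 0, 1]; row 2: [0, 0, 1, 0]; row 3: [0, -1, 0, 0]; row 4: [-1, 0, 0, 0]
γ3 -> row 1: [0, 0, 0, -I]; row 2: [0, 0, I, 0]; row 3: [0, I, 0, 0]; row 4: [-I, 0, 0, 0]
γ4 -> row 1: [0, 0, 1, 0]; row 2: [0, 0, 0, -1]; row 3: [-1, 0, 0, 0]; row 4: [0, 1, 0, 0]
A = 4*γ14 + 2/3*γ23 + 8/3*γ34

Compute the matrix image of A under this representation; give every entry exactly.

Bivector images (products of the table entries): rho(γ14) = rho(γ1)rho(γ4) = row 1: [0, 0, 1, 0]; row 2: [0, 0, 0, -1]; row 3: [1, 0, 0, 0]; row 4: [0, -1, 0, 0]; rho(γ23) = rho(γ2)rho(γ3) = row 1: [-I, 0, 0, 0]; row 2: [0, I, 0, 0]; row 3: [0, 0, -I, 0]; row 4: [0, 0, 0, I]; rho(γ34) = rho(γ3)rho(γ4) = row 1: [0, -I, 0, 0]; row 2: [-I, 0, 0, 0]; row 3: [0, 0, 0, -I]; row 4: [0, 0, -I, 0].
M = (4)*rho(γ14) + (2/3)*rho(γ23) + (8/3)*rho(γ34), summed entrywise:
Answer: row 1: [-2*I/3, -8*I/3, 4, 0]; row 2: [-8*I/3, 2*I/3, 0, -4]; row 3: [4, 0, -2*I/3, -8*I/3]; row 4: [0, -4, -8*I/3, 2*I/3]


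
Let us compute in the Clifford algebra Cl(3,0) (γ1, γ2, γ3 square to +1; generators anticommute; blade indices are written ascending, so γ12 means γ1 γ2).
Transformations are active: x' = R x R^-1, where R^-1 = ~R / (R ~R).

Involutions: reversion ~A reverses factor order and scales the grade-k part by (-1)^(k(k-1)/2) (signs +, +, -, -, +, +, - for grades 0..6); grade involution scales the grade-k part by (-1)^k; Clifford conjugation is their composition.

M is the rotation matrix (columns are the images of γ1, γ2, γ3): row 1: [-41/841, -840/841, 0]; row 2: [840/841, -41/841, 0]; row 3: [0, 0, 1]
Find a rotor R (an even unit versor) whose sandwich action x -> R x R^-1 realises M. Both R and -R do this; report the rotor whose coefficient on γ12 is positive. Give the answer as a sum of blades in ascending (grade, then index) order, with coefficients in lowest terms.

Method: write R = a + b12*γ12 + b13*γ13 + b23*γ23 with a^2 + b12^2 + b13^2 + b23^2 = 1 (so R^-1 = ~R). Expanding the columns R e_j ~R gives tr M = 4a^2 - 1 and, from the antisymmetric part, M21 - M12 = -4a*b12, M13 - M31 = 4a*b13, M32 - M23 = -4a*b23.
Here tr M = 759/841, so a^2 = (1 + tr M)/4 = 400/841 and a = ±20/29. Taking a = 20/29: M21 - M12 = 1680/841, M13 - M31 = 0, M32 - M23 = 0, giving b12 = -21/29, b13 = 0, b23 = 0, i.e. R = 20/29 - 21/29*γ12.
Its γ12 coefficient is negative, so report the other preimage -R.
Answer: -20/29 + 21/29*γ12. Uniqueness: Spin(3) -> SO(3) maps R and -R to the same rotation of trace 759/841; fixing the sign of the γ12 coefficient removes the ambiguity.


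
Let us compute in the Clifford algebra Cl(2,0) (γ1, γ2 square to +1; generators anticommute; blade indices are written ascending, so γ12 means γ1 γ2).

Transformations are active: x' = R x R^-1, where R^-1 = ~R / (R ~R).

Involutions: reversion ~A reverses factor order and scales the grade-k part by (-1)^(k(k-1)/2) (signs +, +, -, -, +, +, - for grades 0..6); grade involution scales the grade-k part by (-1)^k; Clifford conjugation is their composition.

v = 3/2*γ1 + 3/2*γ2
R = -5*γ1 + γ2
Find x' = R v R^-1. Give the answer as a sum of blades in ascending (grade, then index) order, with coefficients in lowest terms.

~R = -5*γ1 + γ2, and R ~R = 26, so R^-1 = ~R / (26).
R v = -6 - 9*γ12
Answer: 21/26*γ1 - 51/26*γ2


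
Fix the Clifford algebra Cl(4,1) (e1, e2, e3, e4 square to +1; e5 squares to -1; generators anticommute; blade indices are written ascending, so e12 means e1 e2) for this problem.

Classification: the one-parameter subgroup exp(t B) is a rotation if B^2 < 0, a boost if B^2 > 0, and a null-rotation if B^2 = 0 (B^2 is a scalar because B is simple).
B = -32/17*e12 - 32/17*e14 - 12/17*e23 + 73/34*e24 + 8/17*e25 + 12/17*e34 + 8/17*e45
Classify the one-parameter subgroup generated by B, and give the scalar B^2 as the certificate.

B^2 term by term: the squares give (-32/17)^2*(e12)^2 + (-32/17)^2*(e14)^2 + (-12/17)^2*(e23)^2 + (73/34)^2*(e24)^2 + (8/17)^2*(e25)^2 + (12/17)^2*(e34)^2 + (8/17)^2*(e45)^2 = 1024/289*(-1) + 1024/289*(-1) + 144/289*(-1) + 5329/1156*(-1) + 64/289*(+1) + 144/289*(-1) + 64/289*(+1) = -49/4 (each basis 2-blade squares to minus the product of its generators' squares); cross terms between blades sharing an index anticommute and cancel; the commuting (index-disjoint) pairs give grade-4 terms 2*c*c'*(blade product), which cancel blade by blade — e1234: -768/289 + 768/289 = 0; e1245: -512/289 + 512/289 = 0; e2345: -192/289 + 192/289 = 0 — confirming B is simple. So B^2 = -49/4.
Answer: rotation, certificate B^2 = -49/4. B^2 = -49/4 is basis-independent, so its sign is the whole story.


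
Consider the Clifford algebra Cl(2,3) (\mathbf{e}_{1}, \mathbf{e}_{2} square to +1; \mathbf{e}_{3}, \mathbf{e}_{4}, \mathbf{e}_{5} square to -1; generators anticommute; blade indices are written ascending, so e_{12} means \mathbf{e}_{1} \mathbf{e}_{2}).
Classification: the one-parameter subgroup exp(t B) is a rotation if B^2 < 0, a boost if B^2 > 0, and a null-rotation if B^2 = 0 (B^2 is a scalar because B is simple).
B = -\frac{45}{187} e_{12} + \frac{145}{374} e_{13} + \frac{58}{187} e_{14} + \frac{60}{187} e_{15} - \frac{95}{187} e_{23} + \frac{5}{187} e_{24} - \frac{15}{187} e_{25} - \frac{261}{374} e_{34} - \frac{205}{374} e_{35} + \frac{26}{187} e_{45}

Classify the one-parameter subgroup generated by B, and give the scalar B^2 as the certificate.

B^2 term by term: the squares give (-\frac{45}{187})^2*(e_{12})^2 + (\frac{145}{374})^2*(e_{13})^2 + (\frac{58}{187})^2*(e_{14})^2 + (\frac{60}{187})^2*(e_{15})^2 + (-\frac{95}{187})^2*(e_{23})^2 + (\frac{5}{187})^2*(e_{24})^2 + (-\frac{15}{187})^2*(e_{25})^2 + (-\frac{261}{374})^2*(e_{34})^2 + (-\frac{205}{374})^2*(e_{35})^2 + (\frac{26}{187})^2*(e_{45})^2 = \frac{2025}{34969}*(-1) + \frac{21025}{139876}*(+1) + \frac{3364}{34969}*(+1) + \frac{3600}{34969}*(+1) + \frac{9025}{34969}*(+1) + \frac{25}{34969}*(+1) + \frac{225}{34969}*(+1) + \frac{68121}{139876}*(-1) + \frac{42025}{139876}*(-1) + \frac{676}{34969}*(-1) = -\frac{1}{4} (each basis 2-blade squares to minus the product of its generators' squares); cross terms between blades sharing an index anticommute and cancel; the commuting (index-disjoint) pairs give grade-4 terms 2*c*c'*(blade product), which cancel blade by blade — e_{1234}: \frac{11745}{34969} - \frac{725}{34969} - \frac{11020}{34969} = 0; e_{1235}: \frac{9225}{34969} + \frac{2175}{34969} - \frac{11400}{34969} = 0; e_{1245}: -\frac{2340}{34969} + \frac{1740}{34969} + \frac{600}{34969} = 0; e_{1345}: \frac{3770}{34969} + \frac{11890}{34969} - \frac{15660}{34969} = 0; e_{2345}: -\frac{4940}{34969} + \frac{1025}{34969} + \frac{3915}{34969} = 0 — confirming B is simple. So B^2 = -\frac{1}{4}.
Answer: rotation, certificate B^2 = -\frac{1}{4}. Certificate logic: -\frac{1}{4} is a conjugation-invariant scalar, so its sign fixes rotation versus boost versus null-rotation outright.


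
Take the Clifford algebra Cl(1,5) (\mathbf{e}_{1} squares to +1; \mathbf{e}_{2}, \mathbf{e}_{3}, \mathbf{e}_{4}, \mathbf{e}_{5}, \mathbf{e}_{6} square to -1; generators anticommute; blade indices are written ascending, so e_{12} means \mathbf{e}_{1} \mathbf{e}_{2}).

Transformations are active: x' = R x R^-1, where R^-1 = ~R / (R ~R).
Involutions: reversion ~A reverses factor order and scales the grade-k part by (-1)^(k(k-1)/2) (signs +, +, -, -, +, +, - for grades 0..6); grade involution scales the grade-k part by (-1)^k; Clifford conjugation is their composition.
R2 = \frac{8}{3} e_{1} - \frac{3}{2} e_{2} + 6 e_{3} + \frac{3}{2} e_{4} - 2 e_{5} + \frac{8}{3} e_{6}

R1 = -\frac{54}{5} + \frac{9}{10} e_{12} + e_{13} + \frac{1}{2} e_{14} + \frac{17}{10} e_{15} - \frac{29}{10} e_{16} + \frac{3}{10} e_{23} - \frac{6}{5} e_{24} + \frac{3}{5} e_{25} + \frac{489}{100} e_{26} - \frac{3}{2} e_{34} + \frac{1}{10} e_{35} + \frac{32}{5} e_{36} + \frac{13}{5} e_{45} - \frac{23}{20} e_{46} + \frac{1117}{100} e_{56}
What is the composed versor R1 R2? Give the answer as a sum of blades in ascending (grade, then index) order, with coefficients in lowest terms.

Distribute over the terms of R2 (each basis-blade product reordered to ascending indices, repeated generators contracted through their squares):
R1 (\frac{8}{3} e_{1}) = -\frac{144}{5} e_{1} - \frac{12}{5} e_{2} - \frac{8}{3} e_{3} - \frac{4}{3} e_{4} - \frac{68}{15} e_{5} + \frac{116}{15} e_{6} + \frac{4}{5} e_{123} - \frac{16}{5} e_{124} + \frac{8}{5} e_{125} + \frac{326}{25} e_{126} - 4 e_{134} + \frac{4}{15} e_{135} + \frac{256}{15} e_{136} + \frac{104}{15} e_{145} - \frac{46}{15} e_{146} + \frac{2234}{75} e_{156}
R1 (-\frac{3}{2} e_{2}) = \frac{27}{20} e_{1} + \frac{81}{5} e_{2} - \frac{9}{20} e_{3} + \frac{9}{5} e_{4} - \frac{9}{10} e_{5} - \frac{1467}{200} e_{6} + \frac{3}{2} e_{123} + \frac{3}{4} e_{124} + \frac{51}{20} e_{125} - \frac{87}{20} e_{126} + \frac{9}{4} e_{234} - \frac{3}{20} e_{235} - \frac{48}{5} e_{236} - \frac{39}{10} e_{245} + \frac{69}{40} e_{246} - \frac{3351}{200} e_{256}
R1 (6 e_{3}) = -6 e_{1} - \frac{9}{5} e_{2} - \frac{324}{5} e_{3} - 9 e_{4} + \frac{3}{5} e_{5} + \frac{192}{5} e_{6} + \frac{27}{5} e_{123} - 3 e_{134} - \frac{51}{5} e_{135} + \frac{87}{5} e_{136} + \frac{36}{5} e_{234} - \frac{18}{5} e_{235} - \frac{1467}{50} e_{236} + \frac{78}{5} e_{345} - \frac{69}{10} e_{346} + \frac{3351}{50} e_{356}
R1 (\frac{3}{2} e_{4}) = -\frac{3}{4} e_{1} + \frac{9}{5} e_{2} + \frac{9}{4} e_{3} - \frac{81}{5} e_{4} + \frac{39}{10} e_{5} - \frac{69}{40} e_{6} + \frac{27}{20} e_{124} + \frac{3}{2} e_{134} - \frac{51}{20} e_{145} + \frac{87}{20} e_{146} + \frac{9}{20} e_{234} - \frac{9}{10} e_{245} - \frac{1467}{200} e_{246} - \frac{3}{20} e_{345} - \frac{48}{5} e_{346} + \frac{3351}{200} e_{456}
R1 (-2 e_{5}) = \frac{17}{5} e_{1} + \frac{6}{5} e_{2} + \frac{1}{5} e_{3} + \frac{26}{5} e_{4} + \frac{108}{5} e_{5} - \frac{1117}{50} e_{6} - \frac{9}{5} e_{125} - 2 e_{135} - e_{145} - \frac{29}{5} e_{156} - \frac{3}{5} e_{235} + \frac{12}{5} e_{245} + \frac{489}{50} e_{256} + 3 e_{345} + \frac{64}{5} e_{356} - \frac{23}{10} e_{456}
R1 (\frac{8}{3} e_{6}) = \frac{116}{15} e_{1} - \frac{326}{25} e_{2} - \frac{256}{15} e_{3} + \frac{46}{15} e_{4} - \frac{2234}{75} e_{5} - \frac{144}{5} e_{6} + \frac{12}{5} e_{126} + \frac{8}{3} e_{136} + \frac{4}{3} e_{146} + \frac{68}{15} e_{156} + \frac{4}{5} e_{236} - \frac{16}{5} e_{246} + \frac{8}{5} e_{256} - 4 e_{346} + \frac{4}{15} e_{356} + \frac{104}{15} e_{456}
Summing the partial products and collecting blades:
Answer: -\frac{346}{15} e_{1} + \frac{49}{25} e_{2} - \frac{1238}{15} e_{3} - \frac{247}{15} e_{4} - \frac{228}{25} e_{5} - \frac{211}{15} e_{6} + \frac{77}{10} e_{123} - \frac{11}{10} e_{124} + \frac{47}{20} e_{125} + \frac{1109}{100} e_{126} - \frac{11}{2} e_{134} - \frac{179}{15} e_{135} + \frac{557}{15} e_{136} + \frac{203}{60} e_{145} + \frac{157}{60} e_{146} + \frac{713}{25} e_{156} + \frac{99}{10} e_{234} - \frac{87}{20} e_{235} - \frac{1907}{50} e_{236} - \frac{12}{5} e_{245} - \frac{881}{100} e_{246} - \frac{43}{8} e_{256} + \frac{369}{20} e_{345} - \frac{41}{2} e_{346} + \frac{12013}{150} e_{356} + \frac{12833}{600} e_{456}


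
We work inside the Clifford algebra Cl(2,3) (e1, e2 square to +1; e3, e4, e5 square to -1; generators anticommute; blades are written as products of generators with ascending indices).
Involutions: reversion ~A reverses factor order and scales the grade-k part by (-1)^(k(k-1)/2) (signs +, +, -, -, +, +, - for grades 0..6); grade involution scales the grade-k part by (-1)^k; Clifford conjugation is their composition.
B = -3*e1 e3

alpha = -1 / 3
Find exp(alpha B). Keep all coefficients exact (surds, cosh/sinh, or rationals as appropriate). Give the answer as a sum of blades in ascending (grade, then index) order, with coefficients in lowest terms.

B^2 = (-3)^2*(e1 e3)^2 = 9*(+1) = 9 (a basis 2-blade squares to minus the product of its generators' squares).
B^2 = 9 — the series telescopes hyperbolically here: l = 3, alpha*l = -1, so exp(alpha B) = cosh(-1) + (sinh(-1)/3)*B = cosh(1) + (-sinh(1)/3)*B.
Answer: cosh(1) + sinh(1)*e1 e3


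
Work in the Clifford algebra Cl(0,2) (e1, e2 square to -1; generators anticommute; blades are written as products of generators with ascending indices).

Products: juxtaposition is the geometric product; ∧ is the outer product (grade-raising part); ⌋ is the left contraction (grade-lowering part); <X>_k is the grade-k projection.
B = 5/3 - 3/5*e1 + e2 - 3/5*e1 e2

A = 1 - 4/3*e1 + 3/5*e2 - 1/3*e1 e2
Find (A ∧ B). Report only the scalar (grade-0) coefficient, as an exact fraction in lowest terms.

step 1: 5/3 - 127/45*e1 + 2*e2 - 479/225*e1 e2
Answer: 5/3


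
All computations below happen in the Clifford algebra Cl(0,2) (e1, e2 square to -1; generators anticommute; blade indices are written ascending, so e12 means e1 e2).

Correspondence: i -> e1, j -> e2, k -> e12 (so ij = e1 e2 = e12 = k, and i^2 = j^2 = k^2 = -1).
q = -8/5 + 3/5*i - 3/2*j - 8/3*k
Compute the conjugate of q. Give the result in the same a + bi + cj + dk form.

In blades: q = -8/5 + 3/5*e1 - 3/2*e2 - 8/3*e12.
Conjugation here is Clifford conjugation: the scalar is fixed and the grade-1 and grade-2 blades all flip sign, giving -8/5 - 3/5*e1 + 3/2*e2 + 8/3*e12; translating back:
Answer: -8/5 - 3/5*i + 3/2*j + 8/3*k


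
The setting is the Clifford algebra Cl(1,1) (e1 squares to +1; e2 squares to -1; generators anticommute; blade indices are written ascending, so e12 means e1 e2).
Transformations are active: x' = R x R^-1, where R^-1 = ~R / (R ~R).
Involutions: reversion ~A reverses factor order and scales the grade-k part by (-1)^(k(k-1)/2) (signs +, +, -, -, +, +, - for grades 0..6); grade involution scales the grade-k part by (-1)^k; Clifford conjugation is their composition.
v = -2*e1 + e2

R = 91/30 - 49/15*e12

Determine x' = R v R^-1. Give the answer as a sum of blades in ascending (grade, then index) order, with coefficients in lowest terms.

~R = 91/30 + 49/15*e12, and R ~R = -147/100, so R^-1 = ~R / (-147/100).
R v = -14/5*e1 - 7/2*e2
Answer: 122/9*e1 + 121/9*e2


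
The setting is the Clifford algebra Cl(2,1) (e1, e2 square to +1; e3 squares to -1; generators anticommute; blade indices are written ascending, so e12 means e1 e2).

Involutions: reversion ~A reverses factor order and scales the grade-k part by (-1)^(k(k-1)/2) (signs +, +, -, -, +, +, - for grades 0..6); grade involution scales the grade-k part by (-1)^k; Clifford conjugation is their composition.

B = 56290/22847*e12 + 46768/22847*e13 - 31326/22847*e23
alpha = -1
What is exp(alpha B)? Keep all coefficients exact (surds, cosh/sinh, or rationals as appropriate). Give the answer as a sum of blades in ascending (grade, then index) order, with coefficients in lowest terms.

B^2 term by term: the squares give (56290/22847)^2*(e12)^2 + (46768/22847)^2*(e13)^2 + (-31326/22847)^2*(e23)^2 = 3168564100/521985409*(-1) + 2187245824/521985409*(+1) + 981318276/521985409*(+1) = 0 (each basis 2-blade squares to minus the product of its generators' squares); cross terms between blades sharing an index anticommute and cancel. So B^2 = 0.
B^2 = 0, so the series closes: exp(alpha B) = 1 + alpha B (parabolic case).
Answer: 1 - 56290/22847*e12 - 46768/22847*e13 + 31326/22847*e23


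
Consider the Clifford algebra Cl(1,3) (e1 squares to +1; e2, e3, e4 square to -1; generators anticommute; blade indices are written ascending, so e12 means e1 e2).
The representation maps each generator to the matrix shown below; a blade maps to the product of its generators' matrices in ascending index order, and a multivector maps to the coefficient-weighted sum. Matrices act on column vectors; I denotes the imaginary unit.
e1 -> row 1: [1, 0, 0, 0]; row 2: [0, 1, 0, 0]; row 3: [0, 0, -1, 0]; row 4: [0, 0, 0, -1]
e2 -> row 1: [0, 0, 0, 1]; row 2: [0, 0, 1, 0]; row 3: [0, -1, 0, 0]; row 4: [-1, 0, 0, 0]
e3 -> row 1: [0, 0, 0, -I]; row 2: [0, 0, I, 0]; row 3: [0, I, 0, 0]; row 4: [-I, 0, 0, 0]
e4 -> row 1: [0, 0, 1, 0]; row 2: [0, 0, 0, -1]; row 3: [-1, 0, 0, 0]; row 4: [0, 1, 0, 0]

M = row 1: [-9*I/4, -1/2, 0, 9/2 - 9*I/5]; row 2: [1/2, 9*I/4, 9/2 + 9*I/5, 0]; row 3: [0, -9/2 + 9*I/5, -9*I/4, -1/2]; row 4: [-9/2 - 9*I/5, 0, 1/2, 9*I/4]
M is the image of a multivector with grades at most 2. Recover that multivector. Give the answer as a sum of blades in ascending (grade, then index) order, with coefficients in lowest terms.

Method: the blade images are trace-orthogonal — tr(rho(e_A) rho(e_B)^-1) = 4 if A = B and 0 otherwise — and rho(e_A)^-1 = (e_A)^2 * rho(e_A) with (e_A)^2 = +1 or -1, so the coefficient of e_A in the preimage is (e_A)^2 * tr(M rho(e_A))/4.
Nonzero projections over blades of grade <= 2: e2: (e2)^2 = -1, tr(M rho(e2)) = -18, coefficient 9/2; e3: (e3)^2 = -1, tr(M rho(e3)) = -36/5, coefficient 9/5; e23: (e23)^2 = -1, tr(M rho(e23)) = -9, coefficient 9/4; e24: (e24)^2 = -1, tr(M rho(e24)) = 2, coefficient -1/2. Every other blade of grade <= 2 projects to 0.
Answer: 9/2*e2 + 9/5*e3 + 9/4*e23 - 1/2*e24


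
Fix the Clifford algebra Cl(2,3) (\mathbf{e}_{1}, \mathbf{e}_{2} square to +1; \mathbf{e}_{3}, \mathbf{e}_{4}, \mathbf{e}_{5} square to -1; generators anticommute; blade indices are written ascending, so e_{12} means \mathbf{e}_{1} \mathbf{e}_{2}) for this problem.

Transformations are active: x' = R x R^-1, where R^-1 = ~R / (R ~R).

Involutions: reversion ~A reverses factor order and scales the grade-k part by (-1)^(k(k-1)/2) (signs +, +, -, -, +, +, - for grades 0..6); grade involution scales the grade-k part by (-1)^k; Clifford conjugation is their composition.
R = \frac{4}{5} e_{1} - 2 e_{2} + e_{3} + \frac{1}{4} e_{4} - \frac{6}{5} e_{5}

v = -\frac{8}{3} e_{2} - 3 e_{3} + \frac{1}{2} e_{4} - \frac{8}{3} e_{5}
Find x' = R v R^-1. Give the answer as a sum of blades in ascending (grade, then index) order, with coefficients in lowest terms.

~R = \frac{4}{5} e_{1} - 2 e_{2} + e_{3} + \frac{1}{4} e_{4} - \frac{6}{5} e_{5}, and R ~R = \frac{171}{80}, so R^-1 = ~R / (\frac{171}{80}).
R v = \frac{601}{120} - \frac{32}{15} e_{12} - \frac{12}{5} e_{13} + \frac{2}{5} e_{14} - \frac{32}{15} e_{15} + \frac{26}{3} e_{23} - \frac{1}{3} e_{24} + \frac{32}{15} e_{25} + \frac{5}{4} e_{34} - \frac{94}{15} e_{35} - \frac{1}{15} e_{45}
Answer: \frac{9616}{2565} e_{1} - \frac{3440}{513} e_{2} + \frac{3943}{513} e_{3} + \frac{689}{1026} e_{4} - \frac{2528}{855} e_{5}


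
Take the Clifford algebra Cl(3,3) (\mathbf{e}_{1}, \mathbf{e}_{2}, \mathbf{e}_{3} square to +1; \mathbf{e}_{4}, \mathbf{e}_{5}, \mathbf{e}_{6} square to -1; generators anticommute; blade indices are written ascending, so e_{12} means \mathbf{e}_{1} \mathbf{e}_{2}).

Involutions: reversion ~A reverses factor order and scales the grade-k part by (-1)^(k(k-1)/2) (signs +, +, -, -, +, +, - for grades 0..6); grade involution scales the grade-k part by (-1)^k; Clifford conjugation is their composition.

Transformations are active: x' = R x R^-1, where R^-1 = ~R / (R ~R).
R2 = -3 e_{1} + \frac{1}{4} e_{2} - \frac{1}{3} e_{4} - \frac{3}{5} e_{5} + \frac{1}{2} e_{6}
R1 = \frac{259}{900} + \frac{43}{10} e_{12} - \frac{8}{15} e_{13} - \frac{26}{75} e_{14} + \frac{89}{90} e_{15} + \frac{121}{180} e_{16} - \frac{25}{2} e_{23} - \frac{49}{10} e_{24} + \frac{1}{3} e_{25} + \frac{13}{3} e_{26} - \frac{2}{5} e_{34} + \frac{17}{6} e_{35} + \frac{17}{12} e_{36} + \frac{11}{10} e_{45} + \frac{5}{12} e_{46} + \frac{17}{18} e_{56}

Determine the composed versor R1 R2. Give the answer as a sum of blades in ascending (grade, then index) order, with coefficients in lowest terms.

Distribute over the terms of R2 (each basis-blade product reordered to ascending indices, repeated generators contracted through their squares):
R1 (-3 e_{1}) = -\frac{259}{300} e_{1} + \frac{129}{10} e_{2} - \frac{8}{5} e_{3} - \frac{26}{25} e_{4} + \frac{89}{30} e_{5} + \frac{121}{60} e_{6} + \frac{75}{2} e_{123} + \frac{147}{10} e_{124} - e_{125} - 13 e_{126} + \frac{6}{5} e_{134} - \frac{17}{2} e_{135} - \frac{17}{4} e_{136} - \frac{33}{10} e_{145} - \frac{5}{4} e_{146} - \frac{17}{6} e_{156}
R1 (\frac{1}{4} e_{2}) = \frac{43}{40} e_{1} + \frac{259}{3600} e_{2} + \frac{25}{8} e_{3} + \frac{49}{40} e_{4} - \frac{1}{12} e_{5} - \frac{13}{12} e_{6} + \frac{2}{15} e_{123} + \frac{13}{150} e_{124} - \frac{89}{360} e_{125} - \frac{121}{720} e_{126} - \frac{1}{10} e_{234} + \frac{17}{24} e_{235} + \frac{17}{48} e_{236} + \frac{11}{40} e_{245} + \frac{5}{48} e_{246} + \frac{17}{72} e_{256}
R1 (-\frac{1}{3} e_{4}) = -\frac{26}{225} e_{1} - \frac{49}{30} e_{2} - \frac{2}{15} e_{3} - \frac{259}{2700} e_{4} - \frac{11}{30} e_{5} - \frac{5}{36} e_{6} - \frac{43}{30} e_{124} + \frac{8}{45} e_{134} + \frac{89}{270} e_{145} + \frac{121}{540} e_{146} + \frac{25}{6} e_{234} + \frac{1}{9} e_{245} + \frac{13}{9} e_{246} + \frac{17}{18} e_{345} + \frac{17}{36} e_{346} - \frac{17}{54} e_{456}
R1 (-\frac{3}{5} e_{5}) = \frac{89}{150} e_{1} + \frac{1}{5} e_{2} + \frac{17}{10} e_{3} + \frac{33}{50} e_{4} - \frac{259}{1500} e_{5} - \frac{17}{30} e_{6} - \frac{129}{50} e_{125} + \frac{8}{25} e_{135} + \frac{26}{125} e_{145} + \frac{121}{300} e_{156} + \frac{15}{2} e_{235} + \frac{147}{50} e_{245} + \frac{13}{5} e_{256} + \frac{6}{25} e_{345} + \frac{17}{20} e_{356} + \frac{1}{4} e_{456}
R1 (\frac{1}{2} e_{6}) = -\frac{121}{360} e_{1} - \frac{13}{6} e_{2} - \frac{17}{24} e_{3} - \frac{5}{24} e_{4} - \frac{17}{36} e_{5} + \frac{259}{1800} e_{6} + \frac{43}{20} e_{126} - \frac{4}{15} e_{136} - \frac{13}{75} e_{146} + \frac{89}{180} e_{156} - \frac{25}{4} e_{236} - \frac{49}{20} e_{246} + \frac{1}{6} e_{256} - \frac{1}{5} e_{346} + \frac{17}{12} e_{356} + \frac{11}{20} e_{456}
Summing the partial products and collecting blades:
Answer: \frac{53}{150} e_{1} + \frac{33739}{3600} e_{2} + \frac{143}{60} e_{3} + \frac{73}{135} e_{4} + \frac{8423}{4500} e_{5} + \frac{223}{600} e_{6} + \frac{1129}{30} e_{123} + \frac{2003}{150} e_{124} - \frac{6889}{1800} e_{125} - \frac{7933}{720} e_{126} + \frac{62}{45} e_{134} - \frac{409}{50} e_{135} - \frac{271}{60} e_{136} - \frac{9323}{3375} e_{145} - \frac{1619}{1350} e_{146} - \frac{871}{450} e_{156} + \frac{61}{15} e_{234} + \frac{197}{24} e_{235} - \frac{283}{48} e_{236} + \frac{5987}{1800} e_{245} - \frac{649}{720} e_{246} + \frac{1081}{360} e_{256} + \frac{533}{450} e_{345} + \frac{49}{180} e_{346} + \frac{34}{15} e_{356} + \frac{131}{270} e_{456}


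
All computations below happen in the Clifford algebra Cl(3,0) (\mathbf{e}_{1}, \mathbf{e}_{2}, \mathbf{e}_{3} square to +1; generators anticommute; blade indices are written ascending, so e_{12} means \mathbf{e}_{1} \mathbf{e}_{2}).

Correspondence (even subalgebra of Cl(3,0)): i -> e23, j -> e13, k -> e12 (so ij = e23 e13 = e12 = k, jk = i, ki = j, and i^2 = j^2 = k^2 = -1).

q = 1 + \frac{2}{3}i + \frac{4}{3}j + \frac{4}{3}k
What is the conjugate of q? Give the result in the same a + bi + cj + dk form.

In blades: q = 1 + \frac{4}{3} e_{12} + \frac{4}{3} e_{13} + \frac{2}{3} e_{23}.
Quaternion conjugation is reversion on the even subalgebra: the scalar is fixed and every grade-2 blade flips sign, giving 1 - \frac{4}{3} e_{12} - \frac{4}{3} e_{13} - \frac{2}{3} e_{23}; translating back:
Answer: 1 - \frac{2}{3}i - \frac{4}{3}j - \frac{4}{3}k


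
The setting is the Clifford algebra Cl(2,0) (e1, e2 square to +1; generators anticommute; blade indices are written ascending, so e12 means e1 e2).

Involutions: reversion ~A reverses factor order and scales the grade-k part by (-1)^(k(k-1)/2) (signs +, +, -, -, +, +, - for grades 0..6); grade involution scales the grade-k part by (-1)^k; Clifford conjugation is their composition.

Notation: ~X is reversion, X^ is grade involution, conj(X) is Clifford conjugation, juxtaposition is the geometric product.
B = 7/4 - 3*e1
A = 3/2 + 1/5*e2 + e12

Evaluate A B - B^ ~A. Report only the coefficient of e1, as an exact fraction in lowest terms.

first term: 21/8 - 9/2*e1 + 67/20*e2 + 47/20*e12
second term: 21/8 + 9/2*e1 - 53/20*e2 - 23/20*e12
Answer: -9


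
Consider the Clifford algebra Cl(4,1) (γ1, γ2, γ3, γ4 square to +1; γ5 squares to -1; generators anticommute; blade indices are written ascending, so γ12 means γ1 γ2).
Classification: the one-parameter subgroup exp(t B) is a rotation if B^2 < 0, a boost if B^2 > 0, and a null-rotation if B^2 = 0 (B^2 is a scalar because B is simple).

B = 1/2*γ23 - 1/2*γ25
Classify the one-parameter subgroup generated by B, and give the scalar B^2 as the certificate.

B^2 term by term: the squares give (1/2)^2*(γ23)^2 + (-1/2)^2*(γ25)^2 = 1/4*(-1) + 1/4*(+1) = 0 (each basis 2-blade squares to minus the product of its generators' squares); cross terms between blades sharing an index anticommute and cancel. So B^2 = 0.
Answer: null-rotation, certificate B^2 = 0. No conjugation can change B^2 = 0; the sign gives the class.


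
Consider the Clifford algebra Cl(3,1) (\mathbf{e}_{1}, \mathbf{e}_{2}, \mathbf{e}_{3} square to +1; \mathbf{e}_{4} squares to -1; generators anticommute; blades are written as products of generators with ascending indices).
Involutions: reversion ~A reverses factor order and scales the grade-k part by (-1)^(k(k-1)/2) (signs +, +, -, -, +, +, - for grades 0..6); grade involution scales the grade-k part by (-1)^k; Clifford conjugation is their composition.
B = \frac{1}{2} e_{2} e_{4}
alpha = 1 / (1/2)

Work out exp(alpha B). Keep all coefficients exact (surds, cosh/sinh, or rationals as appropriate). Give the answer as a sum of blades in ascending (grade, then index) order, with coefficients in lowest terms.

B^2 = (\frac{1}{2})^2*(e_{2} e_{4})^2 = \frac{1}{4}*(+1) = \frac{1}{4} (a basis 2-blade squares to minus the product of its generators' squares).
B^2 = \frac{1}{4} — the series telescopes hyperbolically here: l = \frac{1}{2}, alpha*l = 1, so exp(alpha B) = cosh(1) + (sinh(1)/(\frac{1}{2}))*B = \cosh{\left(1 \right)} + (2 \sinh{\left(1 \right)})*B.
Answer: \cosh{\left(1 \right)} + \sinh{\left(1 \right)} e_{2} e_{4}


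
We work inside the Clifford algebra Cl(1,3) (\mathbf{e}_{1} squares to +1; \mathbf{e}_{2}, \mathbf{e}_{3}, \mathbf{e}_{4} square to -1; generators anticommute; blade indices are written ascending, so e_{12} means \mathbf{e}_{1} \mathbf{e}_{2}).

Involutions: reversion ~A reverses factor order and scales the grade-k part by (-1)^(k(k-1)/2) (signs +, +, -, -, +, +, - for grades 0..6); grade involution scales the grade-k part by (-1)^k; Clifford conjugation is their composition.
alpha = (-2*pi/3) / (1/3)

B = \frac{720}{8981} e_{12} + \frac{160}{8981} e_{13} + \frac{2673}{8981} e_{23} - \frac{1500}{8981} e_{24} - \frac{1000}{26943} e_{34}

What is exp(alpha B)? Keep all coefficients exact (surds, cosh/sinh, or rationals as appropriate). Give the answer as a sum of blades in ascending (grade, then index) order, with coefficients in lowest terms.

B^2 term by term: the squares give (\frac{720}{8981})^2*(e_{12})^2 + (\frac{160}{8981})^2*(e_{13})^2 + (\frac{2673}{8981})^2*(e_{23})^2 + (-\frac{1500}{8981})^2*(e_{24})^2 + (-\frac{1000}{26943})^2*(e_{34})^2 = \frac{518400}{80658361}*(+1) + \frac{25600}{80658361}*(+1) + \frac{7144929}{80658361}*(-1) + \frac{2250000}{80658361}*(-1) + \frac{1000000}{725925249}*(-1) = -\frac{1}{9} (each basis 2-blade squares to minus the product of its generators' squares); cross terms between blades sharing an index anticommute and cancel; the commuting (index-disjoint) pairs give grade-4 terms 2*c*c'*(blade product), which cancel blade by blade — e_{1234}: -\frac{480000}{80658361} + \frac{480000}{80658361} = 0 — confirming B is simple. So B^2 = -\frac{1}{9}.
B^2 = -\frac{1}{9} — the series telescopes trigonometrically here: l = \frac{1}{3}, alpha*l = - \frac{2 \pi}{3}, so exp(alpha B) = cos(- \frac{2 \pi}{3}) + (sin(- \frac{2 \pi}{3})/(\frac{1}{3}))*B = - \frac{1}{2} + (- \frac{3 \sqrt{3}}{2})*B.
Answer: - \frac{1}{2} - \frac{1080 \sqrt{3}}{8981} e_{12} - \frac{240 \sqrt{3}}{8981} e_{13} - \frac{8019 \sqrt{3}}{17962} e_{23} + \frac{2250 \sqrt{3}}{8981} e_{24} + \frac{500 \sqrt{3}}{8981} e_{34}


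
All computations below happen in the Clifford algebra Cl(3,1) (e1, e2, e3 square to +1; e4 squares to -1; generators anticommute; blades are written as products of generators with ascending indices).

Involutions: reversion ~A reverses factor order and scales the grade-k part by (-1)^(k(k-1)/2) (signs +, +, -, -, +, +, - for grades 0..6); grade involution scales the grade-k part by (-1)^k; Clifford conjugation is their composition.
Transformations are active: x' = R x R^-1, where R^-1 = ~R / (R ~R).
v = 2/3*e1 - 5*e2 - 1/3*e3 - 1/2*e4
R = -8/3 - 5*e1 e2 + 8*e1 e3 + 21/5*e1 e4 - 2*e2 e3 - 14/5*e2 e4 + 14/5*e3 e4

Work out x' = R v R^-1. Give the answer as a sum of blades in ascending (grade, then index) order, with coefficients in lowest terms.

~R = -8/3 + 5*e1 e2 - 8*e1 e3 - 21/5*e1 e4 + 2*e2 e3 + 14/5*e2 e4 - 14/5*e3 e4, and R ~R = 15028/225, so R^-1 = ~R / (15028/225).
R v = 2039/90*e1 + 239/15*e2 - 587/45*e3 - 218/15*e4 + 121/3*e1 e2 e3 + 649/30*e1 e2 e4 - 11/15*e1 e3 e4 - 209/15*e2 e3 e4
Answer: -67985/22542*e1 - 30737/15028*e2 - 40438/11271*e3 - 813/884*e4


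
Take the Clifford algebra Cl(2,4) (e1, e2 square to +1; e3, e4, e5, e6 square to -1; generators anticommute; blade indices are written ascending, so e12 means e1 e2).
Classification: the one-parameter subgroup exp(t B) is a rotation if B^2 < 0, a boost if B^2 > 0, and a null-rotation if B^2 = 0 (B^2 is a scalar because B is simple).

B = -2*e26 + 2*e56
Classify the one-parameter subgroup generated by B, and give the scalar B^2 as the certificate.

B^2 term by term: the squares give (-2)^2*(e26)^2 + (2)^2*(e56)^2 = 4*(+1) + 4*(-1) = 0 (each basis 2-blade squares to minus the product of its generators' squares); cross terms between blades sharing an index anticommute and cancel. So B^2 = 0.
Answer: null-rotation, certificate B^2 = 0. B^2 = 0 is basis-independent, so its sign is the whole story.


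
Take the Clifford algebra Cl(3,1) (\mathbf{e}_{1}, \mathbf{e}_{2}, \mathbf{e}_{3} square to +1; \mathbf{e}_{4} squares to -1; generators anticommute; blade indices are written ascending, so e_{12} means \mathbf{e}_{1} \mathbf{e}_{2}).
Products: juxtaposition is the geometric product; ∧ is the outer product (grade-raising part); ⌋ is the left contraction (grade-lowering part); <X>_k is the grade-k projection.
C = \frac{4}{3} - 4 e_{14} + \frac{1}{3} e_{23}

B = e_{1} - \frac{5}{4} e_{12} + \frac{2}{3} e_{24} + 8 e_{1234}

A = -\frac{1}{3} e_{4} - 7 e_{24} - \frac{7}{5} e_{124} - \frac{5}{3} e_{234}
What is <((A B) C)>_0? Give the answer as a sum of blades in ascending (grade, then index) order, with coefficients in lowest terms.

step 1: -\frac{14}{3} + \frac{62}{5} e_{1} - \frac{2}{9} e_{2} + \frac{554}{45} e_{3} - \frac{7}{4} e_{4} + 56 e_{13} - \frac{101}{12} e_{14} - \frac{7}{5} e_{24} - \frac{8}{3} e_{123} - \frac{79}{12} e_{124} - \frac{25}{12} e_{134} + \frac{5}{3} e_{1234}
step 2: \frac{247}{9} + \frac{1099}{45} e_{1} - \frac{461}{15} e_{2} + \frac{1081}{135} e_{3} - \frac{779}{15} e_{4} - \frac{364}{15} e_{12} + \frac{224}{3} e_{13} + \frac{62}{9} e_{14} - \frac{74}{9} e_{23} - \frac{28}{15} e_{24} + \frac{3353}{15} e_{34} + \frac{26}{45} e_{123} - \frac{323}{36} e_{124} + \frac{7969}{180} e_{134} + \frac{121}{12} e_{234} - \frac{7}{12} e_{1234}
step 3: \frac{247}{9}
Answer: \frac{247}{9}


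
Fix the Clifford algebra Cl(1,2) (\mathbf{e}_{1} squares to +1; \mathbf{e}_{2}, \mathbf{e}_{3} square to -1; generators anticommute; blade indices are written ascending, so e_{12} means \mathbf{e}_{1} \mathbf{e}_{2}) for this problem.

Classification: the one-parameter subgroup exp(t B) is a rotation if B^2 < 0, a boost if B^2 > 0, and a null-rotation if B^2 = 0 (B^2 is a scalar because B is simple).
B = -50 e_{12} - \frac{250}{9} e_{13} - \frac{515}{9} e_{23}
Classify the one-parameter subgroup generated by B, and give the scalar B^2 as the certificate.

B^2 term by term: the squares give (-50)^2*(e_{12})^2 + (-\frac{250}{9})^2*(e_{13})^2 + (-\frac{515}{9})^2*(e_{23})^2 = 2500*(+1) + \frac{62500}{81}*(+1) + \frac{265225}{81}*(-1) = -\frac{25}{9} (each basis 2-blade squares to minus the product of its generators' squares); cross terms between blades sharing an index anticommute and cancel. So B^2 = -\frac{25}{9}.
Answer: rotation, certificate B^2 = -\frac{25}{9}. Note: conjugating B changes its blade decomposition but never the scalar B^2 = -\frac{25}{9}, whose sign settles the classification.


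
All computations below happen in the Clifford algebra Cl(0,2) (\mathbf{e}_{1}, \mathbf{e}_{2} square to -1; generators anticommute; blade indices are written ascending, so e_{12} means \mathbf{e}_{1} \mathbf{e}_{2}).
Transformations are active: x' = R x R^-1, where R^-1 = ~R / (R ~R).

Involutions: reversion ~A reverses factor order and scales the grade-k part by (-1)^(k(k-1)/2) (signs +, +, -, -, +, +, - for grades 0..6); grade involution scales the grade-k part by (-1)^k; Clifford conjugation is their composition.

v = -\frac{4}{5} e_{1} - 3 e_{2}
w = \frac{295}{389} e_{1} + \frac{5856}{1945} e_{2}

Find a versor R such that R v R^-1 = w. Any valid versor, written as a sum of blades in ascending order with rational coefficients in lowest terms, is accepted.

Here q(v) = q(w) = -\frac{241}{25}; the classical choice R = v + w = -\frac{81}{1945} e_{1} + \frac{21}{1945} e_{2} then realises v -> w under the sandwich.
Answer: -\frac{81}{1945} e_{1} + \frac{21}{1945} e_{2}
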